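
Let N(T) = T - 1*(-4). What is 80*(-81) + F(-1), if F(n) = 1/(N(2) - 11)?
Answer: -32401/5 ≈ -6480.2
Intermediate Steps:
N(T) = 4 + T (N(T) = T + 4 = 4 + T)
F(n) = -⅕ (F(n) = 1/((4 + 2) - 11) = 1/(6 - 11) = 1/(-5) = -⅕)
80*(-81) + F(-1) = 80*(-81) - ⅕ = -6480 - ⅕ = -32401/5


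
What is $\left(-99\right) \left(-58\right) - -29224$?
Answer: $34966$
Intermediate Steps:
$\left(-99\right) \left(-58\right) - -29224 = 5742 + 29224 = 34966$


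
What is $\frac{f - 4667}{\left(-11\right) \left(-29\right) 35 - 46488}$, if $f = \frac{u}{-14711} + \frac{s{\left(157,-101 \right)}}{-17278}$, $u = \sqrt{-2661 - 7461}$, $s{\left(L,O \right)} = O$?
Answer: $\frac{80636325}{610310794} + \frac{i \sqrt{10122}}{519636653} \approx 0.13212 + 1.9361 \cdot 10^{-7} i$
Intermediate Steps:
$u = i \sqrt{10122}$ ($u = \sqrt{-10122} = i \sqrt{10122} \approx 100.61 i$)
$f = \frac{101}{17278} - \frac{i \sqrt{10122}}{14711}$ ($f = \frac{i \sqrt{10122}}{-14711} - \frac{101}{-17278} = i \sqrt{10122} \left(- \frac{1}{14711}\right) - - \frac{101}{17278} = - \frac{i \sqrt{10122}}{14711} + \frac{101}{17278} = \frac{101}{17278} - \frac{i \sqrt{10122}}{14711} \approx 0.0058456 - 0.006839 i$)
$\frac{f - 4667}{\left(-11\right) \left(-29\right) 35 - 46488} = \frac{\left(\frac{101}{17278} - \frac{i \sqrt{10122}}{14711}\right) - 4667}{\left(-11\right) \left(-29\right) 35 - 46488} = \frac{- \frac{80636325}{17278} - \frac{i \sqrt{10122}}{14711}}{319 \cdot 35 - 46488} = \frac{- \frac{80636325}{17278} - \frac{i \sqrt{10122}}{14711}}{11165 - 46488} = \frac{- \frac{80636325}{17278} - \frac{i \sqrt{10122}}{14711}}{-35323} = \left(- \frac{80636325}{17278} - \frac{i \sqrt{10122}}{14711}\right) \left(- \frac{1}{35323}\right) = \frac{80636325}{610310794} + \frac{i \sqrt{10122}}{519636653}$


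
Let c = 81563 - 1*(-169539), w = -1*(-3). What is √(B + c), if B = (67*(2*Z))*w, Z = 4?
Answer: √252710 ≈ 502.70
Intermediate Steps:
w = 3
c = 251102 (c = 81563 + 169539 = 251102)
B = 1608 (B = (67*(2*4))*3 = (67*8)*3 = 536*3 = 1608)
√(B + c) = √(1608 + 251102) = √252710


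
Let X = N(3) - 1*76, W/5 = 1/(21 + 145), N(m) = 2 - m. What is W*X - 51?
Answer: -8851/166 ≈ -53.319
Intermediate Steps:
W = 5/166 (W = 5/(21 + 145) = 5/166 ≈ 0.030120)
X = -77 (X = (2 - 1*3) - 1*76 = (2 - 3) - 76 = -1 - 76 = -77)
W*X - 51 = (5/166)*(-77) - 51 = -385/166 - 51 = -8851/166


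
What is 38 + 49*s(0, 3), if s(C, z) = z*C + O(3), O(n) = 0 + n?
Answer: 185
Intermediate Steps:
O(n) = n
s(C, z) = 3 + C*z (s(C, z) = z*C + 3 = C*z + 3 = 3 + C*z)
38 + 49*s(0, 3) = 38 + 49*(3 + 0*3) = 38 + 49*(3 + 0) = 38 + 49*3 = 38 + 147 = 185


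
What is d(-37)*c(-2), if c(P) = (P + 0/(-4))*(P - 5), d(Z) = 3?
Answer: 42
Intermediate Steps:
c(P) = P*(-5 + P) (c(P) = (P + 0*(-1/4))*(-5 + P) = (P + 0)*(-5 + P) = P*(-5 + P))
d(-37)*c(-2) = 3*(-2*(-5 - 2)) = 3*(-2*(-7)) = 3*14 = 42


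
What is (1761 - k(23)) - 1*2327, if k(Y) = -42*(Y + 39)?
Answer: 2038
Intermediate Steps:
k(Y) = -1638 - 42*Y (k(Y) = -42*(39 + Y) = -1638 - 42*Y)
(1761 - k(23)) - 1*2327 = (1761 - (-1638 - 42*23)) - 1*2327 = (1761 - (-1638 - 966)) - 2327 = (1761 - 1*(-2604)) - 2327 = (1761 + 2604) - 2327 = 4365 - 2327 = 2038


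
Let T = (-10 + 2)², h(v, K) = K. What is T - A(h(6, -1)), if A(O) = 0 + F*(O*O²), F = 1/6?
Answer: 385/6 ≈ 64.167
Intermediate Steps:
T = 64 (T = (-8)² = 64)
F = ⅙ ≈ 0.16667
A(O) = O³/6 (A(O) = 0 + (O*O²)/6 = 0 + O³/6 = O³/6)
T - A(h(6, -1)) = 64 - (-1)³/6 = 64 - (-1)/6 = 64 - 1*(-⅙) = 64 + ⅙ = 385/6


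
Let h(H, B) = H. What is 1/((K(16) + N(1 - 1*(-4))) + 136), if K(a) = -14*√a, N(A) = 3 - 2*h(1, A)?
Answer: 1/81 ≈ 0.012346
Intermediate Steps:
N(A) = 1 (N(A) = 3 - 2*1 = 3 - 2 = 1)
1/((K(16) + N(1 - 1*(-4))) + 136) = 1/((-14*√16 + 1) + 136) = 1/((-14*4 + 1) + 136) = 1/((-56 + 1) + 136) = 1/(-55 + 136) = 1/81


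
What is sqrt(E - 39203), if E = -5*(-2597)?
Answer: I*sqrt(26218) ≈ 161.92*I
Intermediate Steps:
E = 12985
sqrt(E - 39203) = sqrt(12985 - 39203) = sqrt(-26218) = I*sqrt(26218)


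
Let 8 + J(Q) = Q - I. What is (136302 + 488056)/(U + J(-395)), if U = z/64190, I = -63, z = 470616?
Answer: -10019385005/5338496 ≈ -1876.8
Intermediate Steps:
U = 235308/32095 (U = 470616/64190 = 470616*(1/64190) = 235308/32095 ≈ 7.3316)
J(Q) = 55 + Q (J(Q) = -8 + (Q - 1*(-63)) = -8 + (Q + 63) = -8 + (63 + Q) = 55 + Q)
(136302 + 488056)/(U + J(-395)) = (136302 + 488056)/(235308/32095 + (55 - 395)) = 624358/(235308/32095 - 340) = 624358/(-10676992/32095) = 624358*(-32095/10676992) = -10019385005/5338496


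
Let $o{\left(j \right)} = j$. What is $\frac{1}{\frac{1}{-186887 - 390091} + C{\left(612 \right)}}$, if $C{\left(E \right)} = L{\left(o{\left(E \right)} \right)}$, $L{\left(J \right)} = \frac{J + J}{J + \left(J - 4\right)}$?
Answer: $\frac{175978290}{176554963} \approx 0.99673$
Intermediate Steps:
$L{\left(J \right)} = \frac{2 J}{-4 + 2 J}$ ($L{\left(J \right)} = \frac{2 J}{J + \left(J - 4\right)} = \frac{2 J}{J + \left(-4 + J\right)} = \frac{2 J}{-4 + 2 J}$)
$C{\left(E \right)} = \frac{E}{-2 + E}$
$\frac{1}{\frac{1}{-186887 - 390091} + C{\left(612 \right)}} = \frac{1}{\frac{1}{-186887 - 390091} + \frac{612}{-2 + 612}} = \frac{1}{\frac{1}{-576978} + \frac{612}{610}} = \frac{1}{- \frac{1}{576978} + 612 \cdot \frac{1}{610}} = \frac{1}{- \frac{1}{576978} + \frac{306}{305}} = \frac{1}{\frac{176554963}{175978290}} = \frac{175978290}{176554963}$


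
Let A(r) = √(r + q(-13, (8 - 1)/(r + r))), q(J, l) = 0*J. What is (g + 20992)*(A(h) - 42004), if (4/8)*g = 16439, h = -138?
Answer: -2262755480 + 53870*I*√138 ≈ -2.2628e+9 + 6.3283e+5*I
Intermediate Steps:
g = 32878 (g = 2*16439 = 32878)
q(J, l) = 0
A(r) = √r (A(r) = √(r + 0) = √r)
(g + 20992)*(A(h) - 42004) = (32878 + 20992)*(√(-138) - 42004) = 53870*(I*√138 - 42004) = 53870*(-42004 + I*√138) = -2262755480 + 53870*I*√138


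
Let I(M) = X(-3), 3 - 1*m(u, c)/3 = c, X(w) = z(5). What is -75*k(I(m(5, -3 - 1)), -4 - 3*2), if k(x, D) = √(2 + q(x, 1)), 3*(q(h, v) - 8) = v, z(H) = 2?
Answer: -25*√93 ≈ -241.09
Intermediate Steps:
X(w) = 2
q(h, v) = 8 + v/3
m(u, c) = 9 - 3*c
I(M) = 2
k(x, D) = √93/3 (k(x, D) = √(2 + (8 + (⅓)*1)) = √(2 + (8 + ⅓)) = √(2 + 25/3) = √(31/3) = √93/3)
-75*k(I(m(5, -3 - 1)), -4 - 3*2) = -25*√93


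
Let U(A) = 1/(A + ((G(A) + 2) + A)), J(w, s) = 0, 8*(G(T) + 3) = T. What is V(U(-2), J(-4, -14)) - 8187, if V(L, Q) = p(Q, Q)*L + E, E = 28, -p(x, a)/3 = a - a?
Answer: -8159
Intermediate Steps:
p(x, a) = 0 (p(x, a) = -3*(a - a) = -3*0 = 0)
G(T) = -3 + T/8
U(A) = 1/(-1 + 17*A/8) (U(A) = 1/(A + (((-3 + A/8) + 2) + A)) = 1/(A + ((-1 + A/8) + A)) = 1/(A + (-1 + 9*A/8)) = 1/(-1 + 17*A/8))
V(L, Q) = 28 (V(L, Q) = 0*L + 28 = 0 + 28 = 28)
V(U(-2), J(-4, -14)) - 8187 = 28 - 8187 = -8159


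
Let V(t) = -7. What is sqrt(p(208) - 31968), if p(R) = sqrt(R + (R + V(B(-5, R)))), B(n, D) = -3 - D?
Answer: sqrt(-31968 + sqrt(409)) ≈ 178.74*I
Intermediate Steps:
p(R) = sqrt(-7 + 2*R) (p(R) = sqrt(R + (R - 7)) = sqrt(R + (-7 + R)) = sqrt(-7 + 2*R))
sqrt(p(208) - 31968) = sqrt(sqrt(-7 + 2*208) - 31968) = sqrt(sqrt(-7 + 416) - 31968) = sqrt(sqrt(409) - 31968) = sqrt(-31968 + sqrt(409))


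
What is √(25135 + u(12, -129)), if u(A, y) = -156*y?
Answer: √45259 ≈ 212.74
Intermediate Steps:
√(25135 + u(12, -129)) = √(25135 - 156*(-129)) = √(25135 + 20124) = √45259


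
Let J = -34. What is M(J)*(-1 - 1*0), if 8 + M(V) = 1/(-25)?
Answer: 201/25 ≈ 8.0400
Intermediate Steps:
M(V) = -201/25 (M(V) = -8 + 1/(-25) = -8 - 1/25 = -201/25)
M(J)*(-1 - 1*0) = -201*(-1 - 1*0)/25 = -201*(-1 + 0)/25 = -201/25*(-1) = 201/25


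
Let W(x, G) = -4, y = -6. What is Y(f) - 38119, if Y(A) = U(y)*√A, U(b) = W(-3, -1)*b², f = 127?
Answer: -38119 - 144*√127 ≈ -39742.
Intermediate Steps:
U(b) = -4*b²
Y(A) = -144*√A (Y(A) = (-4*(-6)²)*√A = (-4*36)*√A = -144*√A)
Y(f) - 38119 = -144*√127 - 38119 = -38119 - 144*√127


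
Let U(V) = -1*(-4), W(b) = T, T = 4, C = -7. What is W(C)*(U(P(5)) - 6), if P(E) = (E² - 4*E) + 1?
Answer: -8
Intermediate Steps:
P(E) = 1 + E² - 4*E
W(b) = 4
U(V) = 4
W(C)*(U(P(5)) - 6) = 4*(4 - 6) = 4*(-2) = -8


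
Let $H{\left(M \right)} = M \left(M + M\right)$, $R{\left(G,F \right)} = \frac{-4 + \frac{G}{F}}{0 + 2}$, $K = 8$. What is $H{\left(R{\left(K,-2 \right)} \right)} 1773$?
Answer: $56736$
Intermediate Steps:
$R{\left(G,F \right)} = -2 + \frac{G}{2 F}$ ($R{\left(G,F \right)} = \frac{-4 + \frac{G}{F}}{2} = \left(-4 + \frac{G}{F}\right) \frac{1}{2} = -2 + \frac{G}{2 F}$)
$H{\left(M \right)} = 2 M^{2}$ ($H{\left(M \right)} = M 2 M = 2 M^{2}$)
$H{\left(R{\left(K,-2 \right)} \right)} 1773 = 2 \left(-2 + \frac{1}{2} \cdot 8 \frac{1}{-2}\right)^{2} \cdot 1773 = 2 \left(-2 + \frac{1}{2} \cdot 8 \left(- \frac{1}{2}\right)\right)^{2} \cdot 1773 = 2 \left(-2 - 2\right)^{2} \cdot 1773 = 2 \left(-4\right)^{2} \cdot 1773 = 2 \cdot 16 \cdot 1773 = 32 \cdot 1773 = 56736$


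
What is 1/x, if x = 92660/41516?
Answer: 10379/23165 ≈ 0.44805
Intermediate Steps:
x = 23165/10379 (x = 92660*(1/41516) = 23165/10379 ≈ 2.2319)
1/x = 1/(23165/10379) = 10379/23165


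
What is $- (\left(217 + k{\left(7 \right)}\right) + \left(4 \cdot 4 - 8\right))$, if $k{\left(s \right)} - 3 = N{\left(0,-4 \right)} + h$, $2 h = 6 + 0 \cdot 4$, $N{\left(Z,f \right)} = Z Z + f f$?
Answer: $-247$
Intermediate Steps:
$N{\left(Z,f \right)} = Z^{2} + f^{2}$
$h = 3$ ($h = \frac{6 + 0 \cdot 4}{2} = \frac{6 + 0}{2} = \frac{1}{2} \cdot 6 = 3$)
$k{\left(s \right)} = 22$ ($k{\left(s \right)} = 3 + \left(\left(0^{2} + \left(-4\right)^{2}\right) + 3\right) = 3 + \left(\left(0 + 16\right) + 3\right) = 3 + \left(16 + 3\right) = 3 + 19 = 22$)
$- (\left(217 + k{\left(7 \right)}\right) + \left(4 \cdot 4 - 8\right)) = - (\left(217 + 22\right) + \left(4 \cdot 4 - 8\right)) = - (239 + \left(16 - 8\right)) = - (239 + 8) = \left(-1\right) 247 = -247$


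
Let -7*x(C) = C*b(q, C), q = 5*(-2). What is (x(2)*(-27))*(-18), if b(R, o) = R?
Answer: 9720/7 ≈ 1388.6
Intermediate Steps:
q = -10
x(C) = 10*C/7 (x(C) = -C*(-10)/7 = -(-10)*C/7 = 10*C/7)
(x(2)*(-27))*(-18) = (((10/7)*2)*(-27))*(-18) = ((20/7)*(-27))*(-18) = -540/7*(-18) = 9720/7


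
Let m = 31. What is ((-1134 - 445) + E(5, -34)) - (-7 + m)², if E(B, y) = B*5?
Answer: -2130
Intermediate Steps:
E(B, y) = 5*B
((-1134 - 445) + E(5, -34)) - (-7 + m)² = ((-1134 - 445) + 5*5) - (-7 + 31)² = (-1579 + 25) - 1*24² = -1554 - 1*576 = -1554 - 576 = -2130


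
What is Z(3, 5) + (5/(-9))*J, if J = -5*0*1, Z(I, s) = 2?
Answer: 2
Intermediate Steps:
J = 0 (J = 0*1 = 0)
Z(3, 5) + (5/(-9))*J = 2 + (5/(-9))*0 = 2 + (5*(-1/9))*0 = 2 - 5/9*0 = 2 + 0 = 2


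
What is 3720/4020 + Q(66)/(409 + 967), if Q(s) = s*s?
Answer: 94291/23048 ≈ 4.0911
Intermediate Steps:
Q(s) = s²
3720/4020 + Q(66)/(409 + 967) = 3720/4020 + 66²/(409 + 967) = 3720*(1/4020) + 4356/1376 = 62/67 + 4356*(1/1376) = 62/67 + 1089/344 = 94291/23048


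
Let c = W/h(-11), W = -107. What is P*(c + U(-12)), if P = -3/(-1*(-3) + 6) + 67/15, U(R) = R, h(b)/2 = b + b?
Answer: -13051/330 ≈ -39.548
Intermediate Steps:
h(b) = 4*b (h(b) = 2*(b + b) = 2*(2*b) = 4*b)
c = 107/44 (c = -107/(4*(-11)) = -107/(-44) = -107*(-1/44) = 107/44 ≈ 2.4318)
P = 62/15 (P = -3/(3 + 6) + 67*(1/15) = -3/9 + 67/15 = -3*⅑ + 67/15 = -⅓ + 67/15 = 62/15 ≈ 4.1333)
P*(c + U(-12)) = 62*(107/44 - 12)/15 = (62/15)*(-421/44) = -13051/330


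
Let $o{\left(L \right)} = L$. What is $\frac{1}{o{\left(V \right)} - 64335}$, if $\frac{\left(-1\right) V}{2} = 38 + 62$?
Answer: $- \frac{1}{64535} \approx -1.5495 \cdot 10^{-5}$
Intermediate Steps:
$V = -200$ ($V = - 2 \left(38 + 62\right) = \left(-2\right) 100 = -200$)
$\frac{1}{o{\left(V \right)} - 64335} = \frac{1}{-200 - 64335} = \frac{1}{-64535} = - \frac{1}{64535}$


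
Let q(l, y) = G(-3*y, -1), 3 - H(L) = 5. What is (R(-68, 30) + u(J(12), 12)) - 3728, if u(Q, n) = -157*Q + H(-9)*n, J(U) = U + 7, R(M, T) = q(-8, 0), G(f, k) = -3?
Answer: -6738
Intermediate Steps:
H(L) = -2 (H(L) = 3 - 1*5 = 3 - 5 = -2)
q(l, y) = -3
R(M, T) = -3
J(U) = 7 + U
u(Q, n) = -157*Q - 2*n
(R(-68, 30) + u(J(12), 12)) - 3728 = (-3 + (-157*(7 + 12) - 2*12)) - 3728 = (-3 + (-157*19 - 24)) - 3728 = (-3 + (-2983 - 24)) - 3728 = (-3 - 3007) - 3728 = -3010 - 3728 = -6738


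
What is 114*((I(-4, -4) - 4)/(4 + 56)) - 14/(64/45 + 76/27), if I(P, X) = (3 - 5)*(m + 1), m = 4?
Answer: -42763/1430 ≈ -29.904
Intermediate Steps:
I(P, X) = -10 (I(P, X) = (3 - 5)*(4 + 1) = -2*5 = -10)
114*((I(-4, -4) - 4)/(4 + 56)) - 14/(64/45 + 76/27) = 114*((-10 - 4)/(4 + 56)) - 14/(64/45 + 76/27) = 114*(-14/60) - 14/(64*(1/45) + 76*(1/27)) = 114*(-14*1/60) - 14/(64/45 + 76/27) = 114*(-7/30) - 14/572/135 = -133/5 - 14*135/572 = -133/5 - 945/286 = -42763/1430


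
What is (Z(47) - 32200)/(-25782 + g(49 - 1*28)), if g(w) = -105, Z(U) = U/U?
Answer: 10733/8629 ≈ 1.2438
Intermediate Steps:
Z(U) = 1
(Z(47) - 32200)/(-25782 + g(49 - 1*28)) = (1 - 32200)/(-25782 - 105) = -32199/(-25887) = -32199*(-1/25887) = 10733/8629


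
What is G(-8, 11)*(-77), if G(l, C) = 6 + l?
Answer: 154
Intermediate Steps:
G(-8, 11)*(-77) = (6 - 8)*(-77) = -2*(-77) = 154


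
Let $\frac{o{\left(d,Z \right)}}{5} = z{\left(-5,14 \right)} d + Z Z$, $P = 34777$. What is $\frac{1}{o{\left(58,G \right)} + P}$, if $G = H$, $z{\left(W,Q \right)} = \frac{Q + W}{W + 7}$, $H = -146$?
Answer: $\frac{1}{142662} \approx 7.0096 \cdot 10^{-6}$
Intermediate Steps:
$z{\left(W,Q \right)} = \frac{Q + W}{7 + W}$
$G = -146$
$o{\left(d,Z \right)} = 5 Z^{2} + \frac{45 d}{2}$ ($o{\left(d,Z \right)} = 5 \left(\frac{14 - 5}{7 - 5} d + Z Z\right) = 5 \left(\frac{1}{2} \cdot 9 d + Z^{2}\right) = 5 \left(\frac{9 d}{2} + Z^{2}\right) = 5 \left(Z^{2} + \frac{9 d}{2}\right) = 5 Z^{2} + \frac{45 d}{2}$)
$\frac{1}{o{\left(58,G \right)} + P} = \frac{1}{\left(5 \left(-146\right)^{2} + \frac{45}{2} \cdot 58\right) + 34777} = \frac{1}{\left(5 \cdot 21316 + 1305\right) + 34777} = \frac{1}{\left(106580 + 1305\right) + 34777} = \frac{1}{107885 + 34777} = \frac{1}{142662}$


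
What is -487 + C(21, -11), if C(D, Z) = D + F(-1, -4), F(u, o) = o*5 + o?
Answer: -490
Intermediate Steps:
F(u, o) = 6*o (F(u, o) = 5*o + o = 6*o)
C(D, Z) = -24 + D (C(D, Z) = D + 6*(-4) = D - 24 = -24 + D)
-487 + C(21, -11) = -487 + (-24 + 21) = -487 - 3 = -490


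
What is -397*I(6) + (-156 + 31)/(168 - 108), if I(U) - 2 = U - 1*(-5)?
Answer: -61957/12 ≈ -5163.1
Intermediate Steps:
I(U) = 7 + U (I(U) = 2 + (U - 1*(-5)) = 2 + (U + 5) = 2 + (5 + U) = 7 + U)
-397*I(6) + (-156 + 31)/(168 - 108) = -397*(7 + 6) + (-156 + 31)/(168 - 108) = -397*13 - 125/60 = -5161 - 125*1/60 = -5161 - 25/12 = -61957/12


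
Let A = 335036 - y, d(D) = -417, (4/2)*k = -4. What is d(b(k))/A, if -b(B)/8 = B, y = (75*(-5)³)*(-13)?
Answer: -417/213161 ≈ -0.0019563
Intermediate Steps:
k = -2 (k = (½)*(-4) = -2)
y = 121875 (y = (75*(-125))*(-13) = -9375*(-13) = 121875)
b(B) = -8*B
A = 213161 (A = 335036 - 1*121875 = 335036 - 121875 = 213161)
d(b(k))/A = -417/213161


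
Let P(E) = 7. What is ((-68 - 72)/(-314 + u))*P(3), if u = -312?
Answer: 490/313 ≈ 1.5655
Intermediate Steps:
((-68 - 72)/(-314 + u))*P(3) = ((-68 - 72)/(-314 - 312))*7 = -140/(-626)*7 = -140*(-1/626)*7 = (70/313)*7 = 490/313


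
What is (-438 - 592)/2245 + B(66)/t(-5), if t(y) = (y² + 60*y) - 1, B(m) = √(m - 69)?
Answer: -206/449 - I*√3/276 ≈ -0.4588 - 0.0062755*I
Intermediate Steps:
B(m) = √(-69 + m)
t(y) = -1 + y² + 60*y
(-438 - 592)/2245 + B(66)/t(-5) = (-438 - 592)/2245 + √(-69 + 66)/(-1 + (-5)² + 60*(-5)) = -1030*1/2245 + √(-3)/(-1 + 25 - 300) = -206/449 + (I*√3)/(-276) = -206/449 + (I*√3)*(-1/276) = -206/449 - I*√3/276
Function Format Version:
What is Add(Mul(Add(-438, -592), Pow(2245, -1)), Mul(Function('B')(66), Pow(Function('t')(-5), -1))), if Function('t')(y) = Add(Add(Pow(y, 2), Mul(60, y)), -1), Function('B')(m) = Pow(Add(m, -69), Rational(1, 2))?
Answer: Add(Rational(-206, 449), Mul(Rational(-1, 276), I, Pow(3, Rational(1, 2)))) ≈ Add(-0.45880, Mul(-0.0062755, I))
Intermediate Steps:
Function('B')(m) = Pow(Add(-69, m), Rational(1, 2))
Function('t')(y) = Add(-1, Pow(y, 2), Mul(60, y))
Add(Mul(Add(-438, -592), Pow(2245, -1)), Mul(Function('B')(66), Pow(Function('t')(-5), -1))) = Add(Mul(Add(-438, -592), Pow(2245, -1)), Mul(Pow(Add(-69, 66), Rational(1, 2)), Pow(Add(-1, Pow(-5, 2), Mul(60, -5)), -1))) = Add(Mul(-1030, Rational(1, 2245)), Mul(Pow(-3, Rational(1, 2)), Pow(Add(-1, 25, -300), -1))) = Add(Rational(-206, 449), Mul(Mul(I, Pow(3, Rational(1, 2))), Pow(-276, -1))) = Add(Rational(-206, 449), Mul(Mul(I, Pow(3, Rational(1, 2))), Rational(-1, 276))) = Add(Rational(-206, 449), Mul(Rational(-1, 276), I, Pow(3, Rational(1, 2))))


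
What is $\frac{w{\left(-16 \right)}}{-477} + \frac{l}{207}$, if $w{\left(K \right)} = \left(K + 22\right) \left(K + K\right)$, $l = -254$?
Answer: $- \frac{9046}{10971} \approx -0.82454$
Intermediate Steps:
$w{\left(K \right)} = 2 K \left(22 + K\right)$ ($w{\left(K \right)} = \left(22 + K\right) 2 K = 2 K \left(22 + K\right)$)
$\frac{w{\left(-16 \right)}}{-477} + \frac{l}{207} = \frac{2 \left(-16\right) \left(22 - 16\right)}{-477} - \frac{254}{207} = 2 \left(-16\right) 6 \left(- \frac{1}{477}\right) - \frac{254}{207} = \left(-192\right) \left(- \frac{1}{477}\right) - \frac{254}{207} = \frac{64}{159} - \frac{254}{207} = - \frac{9046}{10971}$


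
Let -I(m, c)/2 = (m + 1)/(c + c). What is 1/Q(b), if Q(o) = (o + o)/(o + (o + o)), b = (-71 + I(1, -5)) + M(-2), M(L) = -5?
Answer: 3/2 ≈ 1.5000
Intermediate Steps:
I(m, c) = -(1 + m)/c (I(m, c) = -2*(m + 1)/(c + c) = -2*(1 + m)/(2*c) = -2*(1 + m)*1/(2*c) = -(1 + m)/c)
b = -378/5 (b = (-71 + (-1 - 1*1)/(-5)) - 5 = (-71 - (-1 - 1)/5) - 5 = (-71 - ⅕*(-2)) - 5 = (-71 + ⅖) - 5 = -353/5 - 5 = -378/5 ≈ -75.600)
Q(o) = ⅔ (Q(o) = (2*o)/(o + 2*o) = (2*o)/((3*o)) = (2*o)*(1/(3*o)) = ⅔)
1/Q(b) = 1/(⅔) = 3/2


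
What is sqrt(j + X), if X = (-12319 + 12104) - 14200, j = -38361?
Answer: 6*I*sqrt(1466) ≈ 229.73*I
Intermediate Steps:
X = -14415 (X = -215 - 14200 = -14415)
sqrt(j + X) = sqrt(-38361 - 14415) = sqrt(-52776) = 6*I*sqrt(1466)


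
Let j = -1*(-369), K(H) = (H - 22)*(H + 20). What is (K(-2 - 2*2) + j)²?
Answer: 529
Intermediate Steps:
K(H) = (-22 + H)*(20 + H)
j = 369
(K(-2 - 2*2) + j)² = ((-440 + (-2 - 2*2)² - 2*(-2 - 2*2)) + 369)² = ((-440 + (-2 - 4)² - 2*(-2 - 4)) + 369)² = ((-440 + (-6)² - 2*(-6)) + 369)² = ((-440 + 36 + 12) + 369)² = (-392 + 369)² = (-23)² = 529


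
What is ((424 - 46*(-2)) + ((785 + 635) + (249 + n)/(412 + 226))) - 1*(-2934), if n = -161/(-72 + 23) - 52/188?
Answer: 35251919/7238 ≈ 4870.4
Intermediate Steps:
n = 990/329 (n = -161/(-49) - 52*1/188 = -161*(-1/49) - 13/47 = 23/7 - 13/47 = 990/329 ≈ 3.0091)
((424 - 46*(-2)) + ((785 + 635) + (249 + n)/(412 + 226))) - 1*(-2934) = ((424 - 46*(-2)) + ((785 + 635) + (249 + 990/329)/(412 + 226))) - 1*(-2934) = ((424 - 1*(-92)) + (1420 + (82911/329)/638)) + 2934 = ((424 + 92) + (1420 + (82911/329)*(1/638))) + 2934 = (516 + (1420 + 2859/7238)) + 2934 = (516 + 10280819/7238) + 2934 = 14015627/7238 + 2934 = 35251919/7238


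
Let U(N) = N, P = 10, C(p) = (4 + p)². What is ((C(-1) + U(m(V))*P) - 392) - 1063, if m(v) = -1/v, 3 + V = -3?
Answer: -4333/3 ≈ -1444.3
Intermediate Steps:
V = -6 (V = -3 - 3 = -6)
((C(-1) + U(m(V))*P) - 392) - 1063 = (((4 - 1)² - 1/(-6)*10) - 392) - 1063 = ((3² - 1*(-⅙)*10) - 392) - 1063 = ((9 + (⅙)*10) - 392) - 1063 = ((9 + 5/3) - 392) - 1063 = (32/3 - 392) - 1063 = -1144/3 - 1063 = -4333/3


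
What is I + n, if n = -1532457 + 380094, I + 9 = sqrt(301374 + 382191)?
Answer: -1152372 + sqrt(683565) ≈ -1.1515e+6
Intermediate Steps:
I = -9 + sqrt(683565) (I = -9 + sqrt(301374 + 382191) = -9 + sqrt(683565) ≈ 817.78)
n = -1152363
I + n = (-9 + sqrt(683565)) - 1152363 = -1152372 + sqrt(683565)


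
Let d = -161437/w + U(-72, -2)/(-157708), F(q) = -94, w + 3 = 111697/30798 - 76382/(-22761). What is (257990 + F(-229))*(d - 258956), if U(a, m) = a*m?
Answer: -944626214939158095038096/12230117050657 ≈ -7.7238e+10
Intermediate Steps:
w = 310196491/77888142 (w = -3 + (111697/30798 - 76382/(-22761)) = -3 + (111697*(1/30798) - 76382*(-1/22761)) = -3 + (111697/30798 + 76382/22761) = -3 + 543860917/77888142 = 310196491/77888142 ≈ 3.9826)
d = -495756212336662734/12230117050657 (d = -161437/310196491/77888142 - 72*(-2)/(-157708) = -161437*77888142/310196491 + 144*(-1/157708) = -12574027980054/310196491 - 36/39427 = -495756212336662734/12230117050657 ≈ -40536.)
(257990 + F(-229))*(d - 258956) = (257990 - 94)*(-495756212336662734/12230117050657 - 258956) = 257896*(-3662818403306596826/12230117050657) = -944626214939158095038096/12230117050657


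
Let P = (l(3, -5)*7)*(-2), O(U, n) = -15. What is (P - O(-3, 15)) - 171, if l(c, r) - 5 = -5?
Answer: -156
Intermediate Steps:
l(c, r) = 0 (l(c, r) = 5 - 5 = 0)
P = 0 (P = (0*7)*(-2) = 0*(-2) = 0)
(P - O(-3, 15)) - 171 = (0 - 1*(-15)) - 171 = (0 + 15) - 171 = 15 - 171 = -156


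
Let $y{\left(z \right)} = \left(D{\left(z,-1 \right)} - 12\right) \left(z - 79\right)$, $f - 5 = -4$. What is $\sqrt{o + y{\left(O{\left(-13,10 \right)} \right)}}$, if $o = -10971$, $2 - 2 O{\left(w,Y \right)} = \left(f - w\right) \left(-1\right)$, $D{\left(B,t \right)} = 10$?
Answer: $7 i \sqrt{221} \approx 104.06 i$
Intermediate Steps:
$f = 1$ ($f = 5 - 4 = 1$)
$O{\left(w,Y \right)} = \frac{3}{2} - \frac{w}{2}$ ($O{\left(w,Y \right)} = 1 - \frac{\left(1 - w\right) \left(-1\right)}{2} = 1 - \frac{-1 + w}{2} = 1 - \left(- \frac{1}{2} + \frac{w}{2}\right) = \frac{3}{2} - \frac{w}{2}$)
$y{\left(z \right)} = 158 - 2 z$ ($y{\left(z \right)} = \left(10 - 12\right) \left(z - 79\right) = - 2 \left(-79 + z\right) = 158 - 2 z$)
$\sqrt{o + y{\left(O{\left(-13,10 \right)} \right)}} = \sqrt{-10971 + \left(158 - 2 \left(\frac{3}{2} - - \frac{13}{2}\right)\right)} = \sqrt{-10971 + \left(158 - 2 \left(\frac{3}{2} + \frac{13}{2}\right)\right)} = \sqrt{-10971 + \left(158 - 16\right)} = \sqrt{-10971 + 142} = \sqrt{-10829} = 7 i \sqrt{221}$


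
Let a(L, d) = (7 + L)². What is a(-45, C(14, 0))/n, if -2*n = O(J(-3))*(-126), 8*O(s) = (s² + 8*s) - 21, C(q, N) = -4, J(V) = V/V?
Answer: -2888/189 ≈ -15.280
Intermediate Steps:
J(V) = 1
O(s) = -21/8 + s + s²/8 (O(s) = ((s² + 8*s) - 21)/8 = (-21 + s² + 8*s)/8 = -21/8 + s + s²/8)
n = -189/2 (n = -(-21/8 + 1 + (⅛)*1²)*(-126)/2 = -(-21/8 + 1 + (⅛)*1)*(-126)/2 = -(-21/8 + 1 + ⅛)*(-126)/2 = -(-3)*(-126)/4 = -½*189 = -189/2 ≈ -94.500)
a(-45, C(14, 0))/n = (7 - 45)²/(-189/2) = (-38)²*(-2/189) = 1444*(-2/189) = -2888/189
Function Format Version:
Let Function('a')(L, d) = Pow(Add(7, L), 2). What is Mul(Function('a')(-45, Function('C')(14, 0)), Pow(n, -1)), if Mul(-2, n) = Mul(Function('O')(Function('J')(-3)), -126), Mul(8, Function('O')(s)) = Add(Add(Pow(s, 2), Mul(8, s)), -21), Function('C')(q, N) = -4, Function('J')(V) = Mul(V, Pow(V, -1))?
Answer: Rational(-2888, 189) ≈ -15.280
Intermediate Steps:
Function('J')(V) = 1
Function('O')(s) = Add(Rational(-21, 8), s, Mul(Rational(1, 8), Pow(s, 2))) (Function('O')(s) = Mul(Rational(1, 8), Add(Add(Pow(s, 2), Mul(8, s)), -21)) = Mul(Rational(1, 8), Add(-21, Pow(s, 2), Mul(8, s))) = Add(Rational(-21, 8), s, Mul(Rational(1, 8), Pow(s, 2))))
n = Rational(-189, 2) (n = Mul(Rational(-1, 2), Mul(Add(Rational(-21, 8), 1, Mul(Rational(1, 8), Pow(1, 2))), -126)) = Mul(Rational(-1, 2), Mul(Add(Rational(-21, 8), 1, Mul(Rational(1, 8), 1)), -126)) = Mul(Rational(-1, 2), Mul(Add(Rational(-21, 8), 1, Rational(1, 8)), -126)) = Mul(Rational(-1, 2), Mul(Rational(-3, 2), -126)) = Mul(Rational(-1, 2), 189) = Rational(-189, 2) ≈ -94.500)
Mul(Function('a')(-45, Function('C')(14, 0)), Pow(n, -1)) = Mul(Pow(Add(7, -45), 2), Pow(Rational(-189, 2), -1)) = Mul(Pow(-38, 2), Rational(-2, 189)) = Mul(1444, Rational(-2, 189)) = Rational(-2888, 189)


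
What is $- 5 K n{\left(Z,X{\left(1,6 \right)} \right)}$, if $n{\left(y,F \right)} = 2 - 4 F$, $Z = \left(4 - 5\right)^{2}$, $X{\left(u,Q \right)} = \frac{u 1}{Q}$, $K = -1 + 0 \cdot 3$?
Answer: $\frac{20}{3} \approx 6.6667$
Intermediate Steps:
$K = -1$ ($K = -1 + 0 = -1$)
$X{\left(u,Q \right)} = \frac{u}{Q}$
$Z = 1$ ($Z = \left(-1\right)^{2} = 1$)
$- 5 K n{\left(Z,X{\left(1,6 \right)} \right)} = \left(-5\right) \left(-1\right) \left(2 - 4 \cdot 1 \cdot \frac{1}{6}\right) = 5 \left(2 - 4 \cdot 1 \cdot \frac{1}{6}\right) = 5 \left(2 - \frac{2}{3}\right) = 5 \cdot \frac{4}{3} = \frac{20}{3}$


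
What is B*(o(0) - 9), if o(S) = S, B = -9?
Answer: 81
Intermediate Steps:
B*(o(0) - 9) = -9*(0 - 9) = -9*(-9) = 81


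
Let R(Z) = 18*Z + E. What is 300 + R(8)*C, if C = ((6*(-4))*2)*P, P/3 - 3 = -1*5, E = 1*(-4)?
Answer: 40620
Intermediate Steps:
E = -4
R(Z) = -4 + 18*Z (R(Z) = 18*Z - 4 = -4 + 18*Z)
P = -6 (P = 9 + 3*(-1*5) = 9 + 3*(-5) = 9 - 15 = -6)
C = 288 (C = ((6*(-4))*2)*(-6) = -24*2*(-6) = -48*(-6) = 288)
300 + R(8)*C = 300 + (-4 + 18*8)*288 = 300 + (-4 + 144)*288 = 300 + 140*288 = 300 + 40320 = 40620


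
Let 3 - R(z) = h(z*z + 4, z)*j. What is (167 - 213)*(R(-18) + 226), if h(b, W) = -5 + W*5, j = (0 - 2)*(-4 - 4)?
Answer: -80454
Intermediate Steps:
j = 16 (j = -2*(-8) = 16)
h(b, W) = -5 + 5*W
R(z) = 83 - 80*z (R(z) = 3 - (-5 + 5*z)*16 = 3 - (-80 + 80*z) = 3 + (80 - 80*z) = 83 - 80*z)
(167 - 213)*(R(-18) + 226) = (167 - 213)*((83 - 80*(-18)) + 226) = -46*((83 + 1440) + 226) = -46*(1523 + 226) = -46*1749 = -80454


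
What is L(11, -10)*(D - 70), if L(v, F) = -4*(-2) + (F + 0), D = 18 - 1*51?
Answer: 206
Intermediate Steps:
D = -33 (D = 18 - 51 = -33)
L(v, F) = 8 + F
L(11, -10)*(D - 70) = (8 - 10)*(-33 - 70) = -2*(-103) = 206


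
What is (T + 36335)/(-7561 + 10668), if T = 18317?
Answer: 4204/239 ≈ 17.590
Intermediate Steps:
(T + 36335)/(-7561 + 10668) = (18317 + 36335)/(-7561 + 10668) = 54652/3107 = 54652*(1/3107) = 4204/239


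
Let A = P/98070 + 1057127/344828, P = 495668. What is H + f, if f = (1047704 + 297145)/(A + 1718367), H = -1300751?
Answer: -37793802219363515485387/29055387971204657 ≈ -1.3008e+6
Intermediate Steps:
A = 137296324997/16908640980 (A = 495668/98070 + 1057127/344828 = 495668*(1/98070) + 1057127*(1/344828) = 247834/49035 + 1057127/344828 = 137296324997/16908640980 ≈ 8.1199)
f = 22739568913312020/29055387971204657 (f = (1047704 + 297145)/(137296324997/16908640980 + 1718367) = 1344849/(29055387971204657/16908640980) = 1344849*(16908640980/29055387971204657) = 22739568913312020/29055387971204657 ≈ 0.78263)
H + f = -1300751 + 22739568913312020/29055387971204657 = -37793802219363515485387/29055387971204657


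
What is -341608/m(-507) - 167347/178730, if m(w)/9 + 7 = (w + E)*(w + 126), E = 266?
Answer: -99669387481/73844622990 ≈ -1.3497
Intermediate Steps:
m(w) = -63 + 9*(126 + w)*(266 + w) (m(w) = -63 + 9*((w + 266)*(w + 126)) = -63 + 9*((266 + w)*(126 + w)) = -63 + 9*((126 + w)*(266 + w)) = -63 + 9*(126 + w)*(266 + w))
-341608/m(-507) - 167347/178730 = -341608/(301581 + 9*(-507)**2 + 3528*(-507)) - 167347/178730 = -341608/(301581 + 9*257049 - 1788696) - 167347*1/178730 = -341608/(301581 + 2313441 - 1788696) - 167347/178730 = -341608/826326 - 167347/178730 = -341608*1/826326 - 167347/178730 = -170804/413163 - 167347/178730 = -99669387481/73844622990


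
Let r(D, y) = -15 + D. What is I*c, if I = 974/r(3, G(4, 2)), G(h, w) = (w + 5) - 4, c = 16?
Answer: -3896/3 ≈ -1298.7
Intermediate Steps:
G(h, w) = 1 + w (G(h, w) = (5 + w) - 4 = 1 + w)
I = -487/6 (I = 974/(-15 + 3) = 974/(-12) = 974*(-1/12) = -487/6 ≈ -81.167)
I*c = -487/6*16 = -3896/3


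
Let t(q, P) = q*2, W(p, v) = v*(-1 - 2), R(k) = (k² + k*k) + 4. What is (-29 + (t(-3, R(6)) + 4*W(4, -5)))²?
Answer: 625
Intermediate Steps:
R(k) = 4 + 2*k² (R(k) = (k² + k²) + 4 = 2*k² + 4 = 4 + 2*k²)
W(p, v) = -3*v (W(p, v) = v*(-3) = -3*v)
t(q, P) = 2*q
(-29 + (t(-3, R(6)) + 4*W(4, -5)))² = (-29 + (2*(-3) + 4*(-3*(-5))))² = (-29 + (-6 + 4*15))² = (-29 + (-6 + 60))² = (-29 + 54)² = 25² = 625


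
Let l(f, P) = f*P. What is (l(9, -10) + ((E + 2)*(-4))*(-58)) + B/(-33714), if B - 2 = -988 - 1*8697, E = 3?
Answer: 36083663/33714 ≈ 1070.3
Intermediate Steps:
l(f, P) = P*f
B = -9683 (B = 2 + (-988 - 1*8697) = 2 + (-988 - 8697) = 2 - 9685 = -9683)
(l(9, -10) + ((E + 2)*(-4))*(-58)) + B/(-33714) = (-10*9 + ((3 + 2)*(-4))*(-58)) - 9683/(-33714) = (-90 + (5*(-4))*(-58)) - 9683*(-1/33714) = (-90 - 20*(-58)) + 9683/33714 = (-90 + 1160) + 9683/33714 = 1070 + 9683/33714 = 36083663/33714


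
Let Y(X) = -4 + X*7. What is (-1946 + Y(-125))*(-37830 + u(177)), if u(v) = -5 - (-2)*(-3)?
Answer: 106900825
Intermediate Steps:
Y(X) = -4 + 7*X
u(v) = -11 (u(v) = -5 - 2*3 = -5 - 6 = -11)
(-1946 + Y(-125))*(-37830 + u(177)) = (-1946 + (-4 + 7*(-125)))*(-37830 - 11) = (-1946 + (-4 - 875))*(-37841) = (-1946 - 879)*(-37841) = -2825*(-37841) = 106900825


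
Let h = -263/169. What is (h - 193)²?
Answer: 1081094400/28561 ≈ 37852.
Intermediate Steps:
h = -263/169 (h = -263*1/169 = -263/169 ≈ -1.5562)
(h - 193)² = (-263/169 - 193)² = (-32880/169)² = 1081094400/28561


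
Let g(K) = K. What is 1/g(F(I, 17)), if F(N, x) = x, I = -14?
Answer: 1/17 ≈ 0.058824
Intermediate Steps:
1/g(F(I, 17)) = 1/17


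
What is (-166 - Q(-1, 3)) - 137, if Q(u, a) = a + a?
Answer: -309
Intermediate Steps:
Q(u, a) = 2*a
(-166 - Q(-1, 3)) - 137 = (-166 - 2*3) - 137 = (-166 - 1*6) - 137 = (-166 - 6) - 137 = -172 - 137 = -309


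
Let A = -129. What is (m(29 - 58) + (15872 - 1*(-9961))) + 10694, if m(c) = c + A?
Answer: 36369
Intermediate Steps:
m(c) = -129 + c (m(c) = c - 129 = -129 + c)
(m(29 - 58) + (15872 - 1*(-9961))) + 10694 = ((-129 + (29 - 58)) + (15872 - 1*(-9961))) + 10694 = ((-129 - 29) + (15872 + 9961)) + 10694 = (-158 + 25833) + 10694 = 25675 + 10694 = 36369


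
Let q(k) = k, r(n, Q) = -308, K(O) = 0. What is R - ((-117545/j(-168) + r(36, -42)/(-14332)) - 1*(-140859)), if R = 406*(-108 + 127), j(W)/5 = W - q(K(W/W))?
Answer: -80230079563/601944 ≈ -1.3329e+5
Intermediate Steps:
j(W) = 5*W (j(W) = 5*(W - 1*0) = 5*(W + 0) = 5*W)
R = 7714 (R = 406*19 = 7714)
R - ((-117545/j(-168) + r(36, -42)/(-14332)) - 1*(-140859)) = 7714 - ((-117545/(5*(-168)) - 308/(-14332)) - 1*(-140859)) = 7714 - ((-117545/(-840) - 308*(-1/14332)) + 140859) = 7714 - ((-117545*(-1/840) + 77/3583) + 140859) = 7714 - ((23509/168 + 77/3583) + 140859) = 7714 - (84245683/601944 + 140859) = 7714 - 1*84873475579/601944 = 7714 - 84873475579/601944 = -80230079563/601944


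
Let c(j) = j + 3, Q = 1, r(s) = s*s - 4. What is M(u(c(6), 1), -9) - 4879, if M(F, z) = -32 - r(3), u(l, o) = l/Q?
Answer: -4916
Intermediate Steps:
r(s) = -4 + s**2 (r(s) = s**2 - 4 = -4 + s**2)
c(j) = 3 + j
u(l, o) = l (u(l, o) = l/1 = l*1 = l)
M(F, z) = -37 (M(F, z) = -32 - (-4 + 3**2) = -32 - (-4 + 9) = -32 - 1*5 = -32 - 5 = -37)
M(u(c(6), 1), -9) - 4879 = -37 - 4879 = -4916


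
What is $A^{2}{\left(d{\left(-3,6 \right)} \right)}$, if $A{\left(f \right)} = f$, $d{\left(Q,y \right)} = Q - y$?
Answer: $81$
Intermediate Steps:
$A^{2}{\left(d{\left(-3,6 \right)} \right)} = \left(-3 - 6\right)^{2} = \left(-9\right)^{2} = 81$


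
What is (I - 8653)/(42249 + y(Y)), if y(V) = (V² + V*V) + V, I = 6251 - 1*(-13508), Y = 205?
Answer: 617/7028 ≈ 0.087792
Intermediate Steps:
I = 19759 (I = 6251 + 13508 = 19759)
y(V) = V + 2*V² (y(V) = (V² + V²) + V = 2*V² + V = V + 2*V²)
(I - 8653)/(42249 + y(Y)) = (19759 - 8653)/(42249 + 205*(1 + 2*205)) = 11106/(42249 + 205*(1 + 410)) = 11106/(42249 + 205*411) = 11106/(42249 + 84255) = 11106/126504 = 11106*(1/126504) = 617/7028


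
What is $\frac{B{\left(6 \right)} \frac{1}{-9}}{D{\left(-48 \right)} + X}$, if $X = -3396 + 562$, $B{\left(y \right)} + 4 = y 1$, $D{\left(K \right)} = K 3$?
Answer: $\frac{1}{13401} \approx 7.4621 \cdot 10^{-5}$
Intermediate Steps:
$D{\left(K \right)} = 3 K$
$B{\left(y \right)} = -4 + y$ ($B{\left(y \right)} = -4 + y 1 = -4 + y$)
$X = -2834$
$\frac{B{\left(6 \right)} \frac{1}{-9}}{D{\left(-48 \right)} + X} = \frac{\left(-4 + 6\right) \frac{1}{-9}}{3 \left(-48\right) - 2834} = \frac{2 \left(- \frac{1}{9}\right)}{-144 - 2834} = \frac{1}{-2978} \left(- \frac{2}{9}\right) = \left(- \frac{1}{2978}\right) \left(- \frac{2}{9}\right) = \frac{1}{13401}$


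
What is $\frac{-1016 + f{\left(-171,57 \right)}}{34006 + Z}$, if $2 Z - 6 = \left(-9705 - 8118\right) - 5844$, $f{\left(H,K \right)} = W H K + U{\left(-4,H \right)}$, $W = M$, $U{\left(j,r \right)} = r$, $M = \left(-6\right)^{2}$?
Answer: $- \frac{704158}{44351} \approx -15.877$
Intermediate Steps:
$M = 36$
$W = 36$
$f{\left(H,K \right)} = H + 36 H K$ ($f{\left(H,K \right)} = 36 H K + H = H + 36 H K$)
$Z = - \frac{23661}{2}$ ($Z = 3 + \frac{\left(-9705 - 8118\right) - 5844}{2} = 3 + \frac{-17823 - 5844}{2} = 3 + \frac{1}{2} \left(-23667\right) = 3 - \frac{23667}{2} = - \frac{23661}{2} \approx -11831.0$)
$\frac{-1016 + f{\left(-171,57 \right)}}{34006 + Z} = \frac{-1016 - 171 \left(1 + 36 \cdot 57\right)}{34006 - \frac{23661}{2}} = \frac{-1016 - 171 \left(1 + 2052\right)}{\frac{44351}{2}} = \left(-1016 - 351063\right) \frac{2}{44351} = \left(-352079\right) \frac{2}{44351} = - \frac{704158}{44351}$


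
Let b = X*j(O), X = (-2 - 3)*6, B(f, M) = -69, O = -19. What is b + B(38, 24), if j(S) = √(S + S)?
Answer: -69 - 30*I*√38 ≈ -69.0 - 184.93*I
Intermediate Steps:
j(S) = √2*√S (j(S) = √(2*S) = √2*√S)
X = -30 (X = -5*6 = -30)
b = -30*I*√38 (b = -30*√2*√(-19) = -30*√2*I*√19 = -30*I*√38 ≈ -184.93*I)
b + B(38, 24) = -30*I*√38 - 69 = -69 - 30*I*√38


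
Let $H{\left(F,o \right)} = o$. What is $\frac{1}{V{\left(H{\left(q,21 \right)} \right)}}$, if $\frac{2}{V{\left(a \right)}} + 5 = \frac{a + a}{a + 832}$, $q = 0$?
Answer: $- \frac{4223}{1706} \approx -2.4754$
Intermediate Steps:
$V{\left(a \right)} = \frac{2}{-5 + \frac{2 a}{832 + a}}$ ($V{\left(a \right)} = \frac{2}{-5 + \frac{a + a}{a + 832}} = \frac{2}{-5 + \frac{2 a}{832 + a}}$)
$\frac{1}{V{\left(H{\left(q,21 \right)} \right)}} = \frac{1}{2 \frac{1}{4160 + 3 \cdot 21} \left(-832 - 21\right)} = \frac{1}{2 \frac{1}{4160 + 63} \left(-832 - 21\right)} = \frac{1}{2 \cdot \frac{1}{4223} \left(-853\right)} = \frac{1}{- \frac{1706}{4223}} = - \frac{4223}{1706}$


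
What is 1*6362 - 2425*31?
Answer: -68813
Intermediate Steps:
1*6362 - 2425*31 = 6362 - 75175 = -68813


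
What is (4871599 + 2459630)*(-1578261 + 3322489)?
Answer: 12787334896212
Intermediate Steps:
(4871599 + 2459630)*(-1578261 + 3322489) = 7331229*1744228 = 12787334896212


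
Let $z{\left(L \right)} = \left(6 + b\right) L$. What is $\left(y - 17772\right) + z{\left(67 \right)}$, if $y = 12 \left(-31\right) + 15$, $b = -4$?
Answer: $-17995$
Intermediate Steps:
$z{\left(L \right)} = 2 L$ ($z{\left(L \right)} = \left(6 - 4\right) L = 2 L$)
$y = -357$ ($y = -372 + 15 = -357$)
$\left(y - 17772\right) + z{\left(67 \right)} = \left(-357 - 17772\right) + 2 \cdot 67 = -18129 + 134 = -17995$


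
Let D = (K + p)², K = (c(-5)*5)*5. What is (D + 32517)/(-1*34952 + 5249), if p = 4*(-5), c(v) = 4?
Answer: -38917/29703 ≈ -1.3102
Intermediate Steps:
p = -20
K = 100 (K = (4*5)*5 = 20*5 = 100)
D = 6400 (D = (100 - 20)² = 80² = 6400)
(D + 32517)/(-1*34952 + 5249) = (6400 + 32517)/(-1*34952 + 5249) = 38917/(-34952 + 5249) = 38917/(-29703) = 38917*(-1/29703) = -38917/29703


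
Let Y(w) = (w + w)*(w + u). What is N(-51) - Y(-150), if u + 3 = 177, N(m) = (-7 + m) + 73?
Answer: 7215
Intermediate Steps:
N(m) = 66 + m
u = 174 (u = -3 + 177 = 174)
Y(w) = 2*w*(174 + w) (Y(w) = (w + w)*(w + 174) = (2*w)*(174 + w) = 2*w*(174 + w))
N(-51) - Y(-150) = (66 - 51) - 2*(-150)*(174 - 150) = 15 - 2*(-150)*24 = 15 - 1*(-7200) = 15 + 7200 = 7215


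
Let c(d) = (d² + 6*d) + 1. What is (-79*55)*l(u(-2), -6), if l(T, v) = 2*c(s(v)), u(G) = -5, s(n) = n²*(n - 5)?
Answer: -1342092290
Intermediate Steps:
s(n) = n²*(-5 + n)
c(d) = 1 + d² + 6*d
l(T, v) = 2 + 2*v⁴*(-5 + v)² + 12*v²*(-5 + v) (l(T, v) = 2*(1 + (v²*(-5 + v))² + 6*(v²*(-5 + v))) = 2*(1 + v⁴*(-5 + v)² + 6*v²*(-5 + v)) = 2 + 2*v⁴*(-5 + v)² + 12*v²*(-5 + v))
(-79*55)*l(u(-2), -6) = (-79*55)*(2 + 2*(-6)⁴*(-5 - 6)² + 12*(-6)²*(-5 - 6)) = -4345*(2 + 2*1296*(-11)² + 12*36*(-11)) = -4345*(2 + 2*1296*121 - 4752) = -4345*(2 + 313632 - 4752) = -4345*308882 = -1342092290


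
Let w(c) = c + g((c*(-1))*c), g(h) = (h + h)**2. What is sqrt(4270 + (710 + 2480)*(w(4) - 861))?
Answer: 10*sqrt(5370) ≈ 732.80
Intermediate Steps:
g(h) = 4*h**2 (g(h) = (2*h)**2 = 4*h**2)
w(c) = c + 4*c**4 (w(c) = c + 4*((c*(-1))*c)**2 = c + 4*((-c)*c)**2 = c + 4*(-c**2)**2 = c + 4*c**4)
sqrt(4270 + (710 + 2480)*(w(4) - 861)) = sqrt(4270 + (710 + 2480)*((4 + 4*4**4) - 861)) = sqrt(4270 + 3190*((4 + 4*256) - 861)) = sqrt(4270 + 3190*((4 + 1024) - 861)) = sqrt(4270 + 3190*(1028 - 861)) = sqrt(4270 + 3190*167) = sqrt(4270 + 532730) = sqrt(537000) = 10*sqrt(5370)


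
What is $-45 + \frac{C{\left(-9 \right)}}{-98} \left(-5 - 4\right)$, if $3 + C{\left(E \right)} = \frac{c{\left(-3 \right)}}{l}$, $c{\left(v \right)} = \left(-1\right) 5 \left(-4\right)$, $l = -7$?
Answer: $- \frac{31239}{686} \approx -45.538$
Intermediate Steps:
$c{\left(v \right)} = 20$ ($c{\left(v \right)} = \left(-5\right) \left(-4\right) = 20$)
$C{\left(E \right)} = - \frac{41}{7}$ ($C{\left(E \right)} = -3 + \frac{20}{-7} = -3 + 20 \left(- \frac{1}{7}\right) = -3 - \frac{20}{7} = - \frac{41}{7}$)
$-45 + \frac{C{\left(-9 \right)}}{-98} \left(-5 - 4\right) = -45 + - \frac{41}{7 \left(-98\right)} \left(-5 - 4\right) = -45 + \left(- \frac{41}{7}\right) \left(- \frac{1}{98}\right) \left(-5 - 4\right) = -45 + \frac{41}{686} \left(-9\right) = -45 - \frac{369}{686} = - \frac{31239}{686}$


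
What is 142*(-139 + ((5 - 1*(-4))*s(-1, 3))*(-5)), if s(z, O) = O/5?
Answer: -23572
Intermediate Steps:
s(z, O) = O/5 (s(z, O) = O*(⅕) = O/5)
142*(-139 + ((5 - 1*(-4))*s(-1, 3))*(-5)) = 142*(-139 + ((5 - 1*(-4))*((⅕)*3))*(-5)) = 142*(-139 + ((5 + 4)*(⅗))*(-5)) = 142*(-139 + (9*(⅗))*(-5)) = 142*(-139 + (27/5)*(-5)) = 142*(-139 - 27) = 142*(-166) = -23572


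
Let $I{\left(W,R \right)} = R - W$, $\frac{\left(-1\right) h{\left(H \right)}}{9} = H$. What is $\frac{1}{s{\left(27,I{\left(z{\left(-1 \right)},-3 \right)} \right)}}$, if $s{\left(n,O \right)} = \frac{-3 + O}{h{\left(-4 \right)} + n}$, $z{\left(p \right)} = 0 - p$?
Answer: $-9$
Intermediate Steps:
$h{\left(H \right)} = - 9 H$
$z{\left(p \right)} = - p$
$s{\left(n,O \right)} = \frac{-3 + O}{36 + n}$ ($s{\left(n,O \right)} = \frac{-3 + O}{\left(-9\right) \left(-4\right) + n} = \frac{-3 + O}{36 + n}$)
$\frac{1}{s{\left(27,I{\left(z{\left(-1 \right)},-3 \right)} \right)}} = \frac{1}{\frac{1}{36 + 27} \left(-3 - \left(3 - -1\right)\right)} = \frac{1}{\frac{1}{63} \left(-3 - 4\right)} = \frac{1}{\frac{1}{63} \left(-7\right)} = \frac{1}{- \frac{1}{9}} = -9$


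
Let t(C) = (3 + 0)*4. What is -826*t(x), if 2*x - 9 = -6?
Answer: -9912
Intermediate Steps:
x = 3/2 (x = 9/2 + (½)*(-6) = 9/2 - 3 = 3/2 ≈ 1.5000)
t(C) = 12 (t(C) = 3*4 = 12)
-826*t(x) = -826*12 = -9912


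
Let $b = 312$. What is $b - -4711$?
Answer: $5023$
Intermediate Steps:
$b - -4711 = 312 - -4711 = 312 + 4711 = 5023$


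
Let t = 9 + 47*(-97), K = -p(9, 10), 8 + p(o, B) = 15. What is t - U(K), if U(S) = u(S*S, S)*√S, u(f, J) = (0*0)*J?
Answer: -4550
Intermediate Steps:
p(o, B) = 7 (p(o, B) = -8 + 15 = 7)
K = -7 (K = -1*7 = -7)
u(f, J) = 0 (u(f, J) = 0*J = 0)
U(S) = 0 (U(S) = 0*√S = 0)
t = -4550 (t = 9 - 4559 = -4550)
t - U(K) = -4550 - 1*0 = -4550 + 0 = -4550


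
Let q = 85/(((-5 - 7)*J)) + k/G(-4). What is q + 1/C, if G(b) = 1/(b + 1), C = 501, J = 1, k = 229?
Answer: -1390939/2004 ≈ -694.08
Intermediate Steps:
G(b) = 1/(1 + b)
q = -8329/12 (q = 85/(((-5 - 7)*1)) + 229/(1/(1 - 4)) = 85/((-12*1)) + 229/(1/(-3)) = 85/(-12) + 229/(-⅓) = 85*(-1/12) + 229*(-3) = -85/12 - 687 = -8329/12 ≈ -694.08)
q + 1/C = -8329/12 + 1/501 = -1390939/2004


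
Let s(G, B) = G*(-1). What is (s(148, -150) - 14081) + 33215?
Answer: 18986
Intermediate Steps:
s(G, B) = -G
(s(148, -150) - 14081) + 33215 = (-1*148 - 14081) + 33215 = (-148 - 14081) + 33215 = -14229 + 33215 = 18986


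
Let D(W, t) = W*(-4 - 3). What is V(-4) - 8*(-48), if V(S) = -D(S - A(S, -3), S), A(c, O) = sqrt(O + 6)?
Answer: 356 - 7*sqrt(3) ≈ 343.88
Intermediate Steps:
A(c, O) = sqrt(6 + O)
D(W, t) = -7*W (D(W, t) = W*(-7) = -7*W)
V(S) = -7*sqrt(3) + 7*S (V(S) = -(-7)*(S - sqrt(6 - 3)) = -(-7)*(S - sqrt(3)) = -(-7*S + 7*sqrt(3)) = -7*sqrt(3) + 7*S)
V(-4) - 8*(-48) = (-7*sqrt(3) + 7*(-4)) - 8*(-48) = (-7*sqrt(3) - 28) + 384 = (-28 - 7*sqrt(3)) + 384 = 356 - 7*sqrt(3)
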